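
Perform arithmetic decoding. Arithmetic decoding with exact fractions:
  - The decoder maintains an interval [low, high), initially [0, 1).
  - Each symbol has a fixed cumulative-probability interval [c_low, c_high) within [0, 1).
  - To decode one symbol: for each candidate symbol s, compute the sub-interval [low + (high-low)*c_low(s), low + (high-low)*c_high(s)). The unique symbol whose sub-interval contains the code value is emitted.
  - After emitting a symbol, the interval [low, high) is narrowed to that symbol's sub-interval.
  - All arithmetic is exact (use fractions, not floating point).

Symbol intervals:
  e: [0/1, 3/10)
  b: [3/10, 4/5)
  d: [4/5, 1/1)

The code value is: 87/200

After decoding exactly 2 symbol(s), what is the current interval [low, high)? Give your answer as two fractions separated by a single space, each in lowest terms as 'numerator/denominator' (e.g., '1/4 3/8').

Step 1: interval [0/1, 1/1), width = 1/1 - 0/1 = 1/1
  'e': [0/1 + 1/1*0/1, 0/1 + 1/1*3/10) = [0/1, 3/10)
  'b': [0/1 + 1/1*3/10, 0/1 + 1/1*4/5) = [3/10, 4/5) <- contains code 87/200
  'd': [0/1 + 1/1*4/5, 0/1 + 1/1*1/1) = [4/5, 1/1)
  emit 'b', narrow to [3/10, 4/5)
Step 2: interval [3/10, 4/5), width = 4/5 - 3/10 = 1/2
  'e': [3/10 + 1/2*0/1, 3/10 + 1/2*3/10) = [3/10, 9/20) <- contains code 87/200
  'b': [3/10 + 1/2*3/10, 3/10 + 1/2*4/5) = [9/20, 7/10)
  'd': [3/10 + 1/2*4/5, 3/10 + 1/2*1/1) = [7/10, 4/5)
  emit 'e', narrow to [3/10, 9/20)

Answer: 3/10 9/20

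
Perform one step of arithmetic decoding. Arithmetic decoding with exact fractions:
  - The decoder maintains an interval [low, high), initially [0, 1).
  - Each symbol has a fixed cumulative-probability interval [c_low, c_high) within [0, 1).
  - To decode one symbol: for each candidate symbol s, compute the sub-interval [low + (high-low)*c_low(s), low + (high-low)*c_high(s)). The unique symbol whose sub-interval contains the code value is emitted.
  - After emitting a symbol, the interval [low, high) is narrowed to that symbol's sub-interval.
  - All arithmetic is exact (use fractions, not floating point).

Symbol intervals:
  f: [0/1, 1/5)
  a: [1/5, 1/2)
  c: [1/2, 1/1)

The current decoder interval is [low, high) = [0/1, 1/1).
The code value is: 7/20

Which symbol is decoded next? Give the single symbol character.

Interval width = high − low = 1/1 − 0/1 = 1/1
Scaled code = (code − low) / width = (7/20 − 0/1) / 1/1 = 7/20
  f: [0/1, 1/5) 
  a: [1/5, 1/2) ← scaled code falls here ✓
  c: [1/2, 1/1) 

Answer: a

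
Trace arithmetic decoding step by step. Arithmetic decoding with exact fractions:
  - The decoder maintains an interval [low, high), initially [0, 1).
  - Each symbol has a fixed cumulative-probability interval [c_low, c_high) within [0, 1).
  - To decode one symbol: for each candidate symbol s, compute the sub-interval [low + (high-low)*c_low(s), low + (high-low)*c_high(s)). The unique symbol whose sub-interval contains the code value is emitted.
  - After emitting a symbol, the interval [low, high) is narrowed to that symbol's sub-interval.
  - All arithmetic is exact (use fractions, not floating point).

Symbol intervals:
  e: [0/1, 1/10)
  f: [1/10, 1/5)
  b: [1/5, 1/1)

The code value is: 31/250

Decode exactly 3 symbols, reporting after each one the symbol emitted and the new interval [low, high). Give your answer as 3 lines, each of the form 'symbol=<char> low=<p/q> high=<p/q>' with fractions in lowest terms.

Answer: symbol=f low=1/10 high=1/5
symbol=b low=3/25 high=1/5
symbol=e low=3/25 high=16/125

Derivation:
Step 1: interval [0/1, 1/1), width = 1/1 - 0/1 = 1/1
  'e': [0/1 + 1/1*0/1, 0/1 + 1/1*1/10) = [0/1, 1/10)
  'f': [0/1 + 1/1*1/10, 0/1 + 1/1*1/5) = [1/10, 1/5) <- contains code 31/250
  'b': [0/1 + 1/1*1/5, 0/1 + 1/1*1/1) = [1/5, 1/1)
  emit 'f', narrow to [1/10, 1/5)
Step 2: interval [1/10, 1/5), width = 1/5 - 1/10 = 1/10
  'e': [1/10 + 1/10*0/1, 1/10 + 1/10*1/10) = [1/10, 11/100)
  'f': [1/10 + 1/10*1/10, 1/10 + 1/10*1/5) = [11/100, 3/25)
  'b': [1/10 + 1/10*1/5, 1/10 + 1/10*1/1) = [3/25, 1/5) <- contains code 31/250
  emit 'b', narrow to [3/25, 1/5)
Step 3: interval [3/25, 1/5), width = 1/5 - 3/25 = 2/25
  'e': [3/25 + 2/25*0/1, 3/25 + 2/25*1/10) = [3/25, 16/125) <- contains code 31/250
  'f': [3/25 + 2/25*1/10, 3/25 + 2/25*1/5) = [16/125, 17/125)
  'b': [3/25 + 2/25*1/5, 3/25 + 2/25*1/1) = [17/125, 1/5)
  emit 'e', narrow to [3/25, 16/125)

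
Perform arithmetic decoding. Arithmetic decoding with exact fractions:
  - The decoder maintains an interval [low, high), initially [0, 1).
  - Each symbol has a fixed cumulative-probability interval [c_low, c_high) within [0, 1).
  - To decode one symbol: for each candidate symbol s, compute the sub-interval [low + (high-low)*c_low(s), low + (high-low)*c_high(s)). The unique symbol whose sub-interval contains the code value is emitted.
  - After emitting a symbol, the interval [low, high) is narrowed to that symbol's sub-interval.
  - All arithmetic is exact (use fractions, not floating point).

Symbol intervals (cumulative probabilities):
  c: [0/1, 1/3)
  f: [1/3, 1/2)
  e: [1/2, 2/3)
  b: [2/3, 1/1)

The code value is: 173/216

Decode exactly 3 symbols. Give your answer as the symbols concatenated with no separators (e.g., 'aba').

Step 1: interval [0/1, 1/1), width = 1/1 - 0/1 = 1/1
  'c': [0/1 + 1/1*0/1, 0/1 + 1/1*1/3) = [0/1, 1/3)
  'f': [0/1 + 1/1*1/3, 0/1 + 1/1*1/2) = [1/3, 1/2)
  'e': [0/1 + 1/1*1/2, 0/1 + 1/1*2/3) = [1/2, 2/3)
  'b': [0/1 + 1/1*2/3, 0/1 + 1/1*1/1) = [2/3, 1/1) <- contains code 173/216
  emit 'b', narrow to [2/3, 1/1)
Step 2: interval [2/3, 1/1), width = 1/1 - 2/3 = 1/3
  'c': [2/3 + 1/3*0/1, 2/3 + 1/3*1/3) = [2/3, 7/9)
  'f': [2/3 + 1/3*1/3, 2/3 + 1/3*1/2) = [7/9, 5/6) <- contains code 173/216
  'e': [2/3 + 1/3*1/2, 2/3 + 1/3*2/3) = [5/6, 8/9)
  'b': [2/3 + 1/3*2/3, 2/3 + 1/3*1/1) = [8/9, 1/1)
  emit 'f', narrow to [7/9, 5/6)
Step 3: interval [7/9, 5/6), width = 5/6 - 7/9 = 1/18
  'c': [7/9 + 1/18*0/1, 7/9 + 1/18*1/3) = [7/9, 43/54)
  'f': [7/9 + 1/18*1/3, 7/9 + 1/18*1/2) = [43/54, 29/36) <- contains code 173/216
  'e': [7/9 + 1/18*1/2, 7/9 + 1/18*2/3) = [29/36, 22/27)
  'b': [7/9 + 1/18*2/3, 7/9 + 1/18*1/1) = [22/27, 5/6)
  emit 'f', narrow to [43/54, 29/36)

Answer: bff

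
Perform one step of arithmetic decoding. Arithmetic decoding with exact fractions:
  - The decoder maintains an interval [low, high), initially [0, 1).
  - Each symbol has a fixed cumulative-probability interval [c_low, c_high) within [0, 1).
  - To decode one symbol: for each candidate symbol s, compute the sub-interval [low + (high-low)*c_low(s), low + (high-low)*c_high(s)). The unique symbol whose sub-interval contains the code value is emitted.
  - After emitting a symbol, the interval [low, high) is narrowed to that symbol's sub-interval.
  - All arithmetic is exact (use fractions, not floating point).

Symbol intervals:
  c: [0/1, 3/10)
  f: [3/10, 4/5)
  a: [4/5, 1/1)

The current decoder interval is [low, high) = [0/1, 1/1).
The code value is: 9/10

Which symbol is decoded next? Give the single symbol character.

Answer: a

Derivation:
Interval width = high − low = 1/1 − 0/1 = 1/1
Scaled code = (code − low) / width = (9/10 − 0/1) / 1/1 = 9/10
  c: [0/1, 3/10) 
  f: [3/10, 4/5) 
  a: [4/5, 1/1) ← scaled code falls here ✓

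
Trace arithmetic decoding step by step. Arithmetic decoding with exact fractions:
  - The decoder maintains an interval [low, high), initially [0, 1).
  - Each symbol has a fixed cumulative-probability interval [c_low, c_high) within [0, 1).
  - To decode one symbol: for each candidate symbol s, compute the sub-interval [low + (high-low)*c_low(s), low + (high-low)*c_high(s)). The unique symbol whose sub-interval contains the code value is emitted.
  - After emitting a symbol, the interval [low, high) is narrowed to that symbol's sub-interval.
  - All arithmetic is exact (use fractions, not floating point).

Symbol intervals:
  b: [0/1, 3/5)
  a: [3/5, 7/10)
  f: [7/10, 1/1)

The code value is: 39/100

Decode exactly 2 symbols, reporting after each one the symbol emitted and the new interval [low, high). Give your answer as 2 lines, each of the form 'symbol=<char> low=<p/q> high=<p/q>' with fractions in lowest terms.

Answer: symbol=b low=0/1 high=3/5
symbol=a low=9/25 high=21/50

Derivation:
Step 1: interval [0/1, 1/1), width = 1/1 - 0/1 = 1/1
  'b': [0/1 + 1/1*0/1, 0/1 + 1/1*3/5) = [0/1, 3/5) <- contains code 39/100
  'a': [0/1 + 1/1*3/5, 0/1 + 1/1*7/10) = [3/5, 7/10)
  'f': [0/1 + 1/1*7/10, 0/1 + 1/1*1/1) = [7/10, 1/1)
  emit 'b', narrow to [0/1, 3/5)
Step 2: interval [0/1, 3/5), width = 3/5 - 0/1 = 3/5
  'b': [0/1 + 3/5*0/1, 0/1 + 3/5*3/5) = [0/1, 9/25)
  'a': [0/1 + 3/5*3/5, 0/1 + 3/5*7/10) = [9/25, 21/50) <- contains code 39/100
  'f': [0/1 + 3/5*7/10, 0/1 + 3/5*1/1) = [21/50, 3/5)
  emit 'a', narrow to [9/25, 21/50)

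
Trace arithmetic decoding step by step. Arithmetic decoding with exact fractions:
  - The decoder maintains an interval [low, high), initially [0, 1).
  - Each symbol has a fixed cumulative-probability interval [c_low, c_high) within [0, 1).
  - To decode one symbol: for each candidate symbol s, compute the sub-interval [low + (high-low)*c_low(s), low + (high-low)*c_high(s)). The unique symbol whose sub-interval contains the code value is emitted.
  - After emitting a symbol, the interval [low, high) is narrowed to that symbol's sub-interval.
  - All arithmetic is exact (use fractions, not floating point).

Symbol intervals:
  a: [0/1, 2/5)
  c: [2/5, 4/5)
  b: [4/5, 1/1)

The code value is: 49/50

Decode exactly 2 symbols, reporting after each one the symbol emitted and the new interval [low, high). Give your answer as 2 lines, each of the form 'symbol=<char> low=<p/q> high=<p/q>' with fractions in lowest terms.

Step 1: interval [0/1, 1/1), width = 1/1 - 0/1 = 1/1
  'a': [0/1 + 1/1*0/1, 0/1 + 1/1*2/5) = [0/1, 2/5)
  'c': [0/1 + 1/1*2/5, 0/1 + 1/1*4/5) = [2/5, 4/5)
  'b': [0/1 + 1/1*4/5, 0/1 + 1/1*1/1) = [4/5, 1/1) <- contains code 49/50
  emit 'b', narrow to [4/5, 1/1)
Step 2: interval [4/5, 1/1), width = 1/1 - 4/5 = 1/5
  'a': [4/5 + 1/5*0/1, 4/5 + 1/5*2/5) = [4/5, 22/25)
  'c': [4/5 + 1/5*2/5, 4/5 + 1/5*4/5) = [22/25, 24/25)
  'b': [4/5 + 1/5*4/5, 4/5 + 1/5*1/1) = [24/25, 1/1) <- contains code 49/50
  emit 'b', narrow to [24/25, 1/1)

Answer: symbol=b low=4/5 high=1/1
symbol=b low=24/25 high=1/1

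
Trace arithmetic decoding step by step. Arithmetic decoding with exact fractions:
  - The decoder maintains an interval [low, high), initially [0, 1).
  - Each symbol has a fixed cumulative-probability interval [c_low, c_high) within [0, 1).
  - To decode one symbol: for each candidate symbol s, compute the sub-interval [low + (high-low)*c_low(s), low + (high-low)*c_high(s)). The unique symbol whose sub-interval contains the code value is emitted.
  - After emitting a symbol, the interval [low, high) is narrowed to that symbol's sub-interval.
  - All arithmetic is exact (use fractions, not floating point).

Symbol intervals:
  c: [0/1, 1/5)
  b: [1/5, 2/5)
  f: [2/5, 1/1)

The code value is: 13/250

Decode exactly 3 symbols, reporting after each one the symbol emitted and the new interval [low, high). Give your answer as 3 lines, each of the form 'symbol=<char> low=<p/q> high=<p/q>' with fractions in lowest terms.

Step 1: interval [0/1, 1/1), width = 1/1 - 0/1 = 1/1
  'c': [0/1 + 1/1*0/1, 0/1 + 1/1*1/5) = [0/1, 1/5) <- contains code 13/250
  'b': [0/1 + 1/1*1/5, 0/1 + 1/1*2/5) = [1/5, 2/5)
  'f': [0/1 + 1/1*2/5, 0/1 + 1/1*1/1) = [2/5, 1/1)
  emit 'c', narrow to [0/1, 1/5)
Step 2: interval [0/1, 1/5), width = 1/5 - 0/1 = 1/5
  'c': [0/1 + 1/5*0/1, 0/1 + 1/5*1/5) = [0/1, 1/25)
  'b': [0/1 + 1/5*1/5, 0/1 + 1/5*2/5) = [1/25, 2/25) <- contains code 13/250
  'f': [0/1 + 1/5*2/5, 0/1 + 1/5*1/1) = [2/25, 1/5)
  emit 'b', narrow to [1/25, 2/25)
Step 3: interval [1/25, 2/25), width = 2/25 - 1/25 = 1/25
  'c': [1/25 + 1/25*0/1, 1/25 + 1/25*1/5) = [1/25, 6/125)
  'b': [1/25 + 1/25*1/5, 1/25 + 1/25*2/5) = [6/125, 7/125) <- contains code 13/250
  'f': [1/25 + 1/25*2/5, 1/25 + 1/25*1/1) = [7/125, 2/25)
  emit 'b', narrow to [6/125, 7/125)

Answer: symbol=c low=0/1 high=1/5
symbol=b low=1/25 high=2/25
symbol=b low=6/125 high=7/125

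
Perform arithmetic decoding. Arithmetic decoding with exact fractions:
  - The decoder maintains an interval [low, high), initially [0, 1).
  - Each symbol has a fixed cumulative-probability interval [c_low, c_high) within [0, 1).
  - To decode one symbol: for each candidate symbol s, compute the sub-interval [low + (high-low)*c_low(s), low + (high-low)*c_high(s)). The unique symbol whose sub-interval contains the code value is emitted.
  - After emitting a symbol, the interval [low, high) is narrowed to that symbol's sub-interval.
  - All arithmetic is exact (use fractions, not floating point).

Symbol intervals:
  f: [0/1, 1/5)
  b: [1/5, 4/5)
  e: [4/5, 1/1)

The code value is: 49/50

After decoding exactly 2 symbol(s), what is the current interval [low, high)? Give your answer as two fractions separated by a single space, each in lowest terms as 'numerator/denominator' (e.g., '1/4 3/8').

Answer: 24/25 1/1

Derivation:
Step 1: interval [0/1, 1/1), width = 1/1 - 0/1 = 1/1
  'f': [0/1 + 1/1*0/1, 0/1 + 1/1*1/5) = [0/1, 1/5)
  'b': [0/1 + 1/1*1/5, 0/1 + 1/1*4/5) = [1/5, 4/5)
  'e': [0/1 + 1/1*4/5, 0/1 + 1/1*1/1) = [4/5, 1/1) <- contains code 49/50
  emit 'e', narrow to [4/5, 1/1)
Step 2: interval [4/5, 1/1), width = 1/1 - 4/5 = 1/5
  'f': [4/5 + 1/5*0/1, 4/5 + 1/5*1/5) = [4/5, 21/25)
  'b': [4/5 + 1/5*1/5, 4/5 + 1/5*4/5) = [21/25, 24/25)
  'e': [4/5 + 1/5*4/5, 4/5 + 1/5*1/1) = [24/25, 1/1) <- contains code 49/50
  emit 'e', narrow to [24/25, 1/1)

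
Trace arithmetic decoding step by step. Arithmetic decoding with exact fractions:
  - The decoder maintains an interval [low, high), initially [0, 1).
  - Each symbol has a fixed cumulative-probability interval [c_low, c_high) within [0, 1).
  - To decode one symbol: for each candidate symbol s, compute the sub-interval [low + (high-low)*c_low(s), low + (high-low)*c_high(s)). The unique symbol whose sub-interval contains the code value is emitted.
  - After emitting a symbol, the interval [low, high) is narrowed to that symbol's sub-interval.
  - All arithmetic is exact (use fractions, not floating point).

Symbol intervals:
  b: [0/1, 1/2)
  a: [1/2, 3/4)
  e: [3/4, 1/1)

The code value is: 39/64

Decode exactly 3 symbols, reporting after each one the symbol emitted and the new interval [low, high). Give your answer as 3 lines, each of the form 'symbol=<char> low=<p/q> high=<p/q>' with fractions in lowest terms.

Answer: symbol=a low=1/2 high=3/4
symbol=b low=1/2 high=5/8
symbol=e low=19/32 high=5/8

Derivation:
Step 1: interval [0/1, 1/1), width = 1/1 - 0/1 = 1/1
  'b': [0/1 + 1/1*0/1, 0/1 + 1/1*1/2) = [0/1, 1/2)
  'a': [0/1 + 1/1*1/2, 0/1 + 1/1*3/4) = [1/2, 3/4) <- contains code 39/64
  'e': [0/1 + 1/1*3/4, 0/1 + 1/1*1/1) = [3/4, 1/1)
  emit 'a', narrow to [1/2, 3/4)
Step 2: interval [1/2, 3/4), width = 3/4 - 1/2 = 1/4
  'b': [1/2 + 1/4*0/1, 1/2 + 1/4*1/2) = [1/2, 5/8) <- contains code 39/64
  'a': [1/2 + 1/4*1/2, 1/2 + 1/4*3/4) = [5/8, 11/16)
  'e': [1/2 + 1/4*3/4, 1/2 + 1/4*1/1) = [11/16, 3/4)
  emit 'b', narrow to [1/2, 5/8)
Step 3: interval [1/2, 5/8), width = 5/8 - 1/2 = 1/8
  'b': [1/2 + 1/8*0/1, 1/2 + 1/8*1/2) = [1/2, 9/16)
  'a': [1/2 + 1/8*1/2, 1/2 + 1/8*3/4) = [9/16, 19/32)
  'e': [1/2 + 1/8*3/4, 1/2 + 1/8*1/1) = [19/32, 5/8) <- contains code 39/64
  emit 'e', narrow to [19/32, 5/8)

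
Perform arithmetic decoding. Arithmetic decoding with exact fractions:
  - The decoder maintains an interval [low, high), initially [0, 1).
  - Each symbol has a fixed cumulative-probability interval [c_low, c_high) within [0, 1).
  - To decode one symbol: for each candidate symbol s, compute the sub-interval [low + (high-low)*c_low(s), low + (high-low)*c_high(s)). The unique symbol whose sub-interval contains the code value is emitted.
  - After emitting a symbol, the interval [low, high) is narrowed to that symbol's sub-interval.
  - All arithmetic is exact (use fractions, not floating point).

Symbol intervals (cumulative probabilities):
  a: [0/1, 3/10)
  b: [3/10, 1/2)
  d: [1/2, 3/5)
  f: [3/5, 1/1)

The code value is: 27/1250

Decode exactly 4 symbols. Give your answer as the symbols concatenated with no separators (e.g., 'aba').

Step 1: interval [0/1, 1/1), width = 1/1 - 0/1 = 1/1
  'a': [0/1 + 1/1*0/1, 0/1 + 1/1*3/10) = [0/1, 3/10) <- contains code 27/1250
  'b': [0/1 + 1/1*3/10, 0/1 + 1/1*1/2) = [3/10, 1/2)
  'd': [0/1 + 1/1*1/2, 0/1 + 1/1*3/5) = [1/2, 3/5)
  'f': [0/1 + 1/1*3/5, 0/1 + 1/1*1/1) = [3/5, 1/1)
  emit 'a', narrow to [0/1, 3/10)
Step 2: interval [0/1, 3/10), width = 3/10 - 0/1 = 3/10
  'a': [0/1 + 3/10*0/1, 0/1 + 3/10*3/10) = [0/1, 9/100) <- contains code 27/1250
  'b': [0/1 + 3/10*3/10, 0/1 + 3/10*1/2) = [9/100, 3/20)
  'd': [0/1 + 3/10*1/2, 0/1 + 3/10*3/5) = [3/20, 9/50)
  'f': [0/1 + 3/10*3/5, 0/1 + 3/10*1/1) = [9/50, 3/10)
  emit 'a', narrow to [0/1, 9/100)
Step 3: interval [0/1, 9/100), width = 9/100 - 0/1 = 9/100
  'a': [0/1 + 9/100*0/1, 0/1 + 9/100*3/10) = [0/1, 27/1000) <- contains code 27/1250
  'b': [0/1 + 9/100*3/10, 0/1 + 9/100*1/2) = [27/1000, 9/200)
  'd': [0/1 + 9/100*1/2, 0/1 + 9/100*3/5) = [9/200, 27/500)
  'f': [0/1 + 9/100*3/5, 0/1 + 9/100*1/1) = [27/500, 9/100)
  emit 'a', narrow to [0/1, 27/1000)
Step 4: interval [0/1, 27/1000), width = 27/1000 - 0/1 = 27/1000
  'a': [0/1 + 27/1000*0/1, 0/1 + 27/1000*3/10) = [0/1, 81/10000)
  'b': [0/1 + 27/1000*3/10, 0/1 + 27/1000*1/2) = [81/10000, 27/2000)
  'd': [0/1 + 27/1000*1/2, 0/1 + 27/1000*3/5) = [27/2000, 81/5000)
  'f': [0/1 + 27/1000*3/5, 0/1 + 27/1000*1/1) = [81/5000, 27/1000) <- contains code 27/1250
  emit 'f', narrow to [81/5000, 27/1000)

Answer: aaaf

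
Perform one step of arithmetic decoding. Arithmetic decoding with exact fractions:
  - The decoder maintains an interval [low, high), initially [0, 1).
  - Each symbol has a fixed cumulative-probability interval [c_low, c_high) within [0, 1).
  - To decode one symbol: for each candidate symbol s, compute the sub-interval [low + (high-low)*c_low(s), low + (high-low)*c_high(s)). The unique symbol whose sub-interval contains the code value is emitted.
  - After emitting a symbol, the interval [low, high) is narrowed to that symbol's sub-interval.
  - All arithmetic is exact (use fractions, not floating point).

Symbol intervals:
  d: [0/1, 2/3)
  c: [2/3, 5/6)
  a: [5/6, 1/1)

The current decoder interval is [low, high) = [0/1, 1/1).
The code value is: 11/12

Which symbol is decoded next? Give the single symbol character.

Interval width = high − low = 1/1 − 0/1 = 1/1
Scaled code = (code − low) / width = (11/12 − 0/1) / 1/1 = 11/12
  d: [0/1, 2/3) 
  c: [2/3, 5/6) 
  a: [5/6, 1/1) ← scaled code falls here ✓

Answer: a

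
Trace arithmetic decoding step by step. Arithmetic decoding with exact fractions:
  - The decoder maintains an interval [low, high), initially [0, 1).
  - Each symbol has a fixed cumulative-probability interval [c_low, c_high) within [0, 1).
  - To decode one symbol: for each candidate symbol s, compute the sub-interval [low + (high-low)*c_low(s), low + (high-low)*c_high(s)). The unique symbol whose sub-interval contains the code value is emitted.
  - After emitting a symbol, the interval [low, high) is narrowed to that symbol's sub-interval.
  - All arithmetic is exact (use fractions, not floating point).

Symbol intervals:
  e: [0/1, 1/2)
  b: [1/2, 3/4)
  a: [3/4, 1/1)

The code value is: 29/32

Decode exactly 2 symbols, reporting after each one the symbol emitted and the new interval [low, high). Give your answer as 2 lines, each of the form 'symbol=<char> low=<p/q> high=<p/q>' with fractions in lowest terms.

Answer: symbol=a low=3/4 high=1/1
symbol=b low=7/8 high=15/16

Derivation:
Step 1: interval [0/1, 1/1), width = 1/1 - 0/1 = 1/1
  'e': [0/1 + 1/1*0/1, 0/1 + 1/1*1/2) = [0/1, 1/2)
  'b': [0/1 + 1/1*1/2, 0/1 + 1/1*3/4) = [1/2, 3/4)
  'a': [0/1 + 1/1*3/4, 0/1 + 1/1*1/1) = [3/4, 1/1) <- contains code 29/32
  emit 'a', narrow to [3/4, 1/1)
Step 2: interval [3/4, 1/1), width = 1/1 - 3/4 = 1/4
  'e': [3/4 + 1/4*0/1, 3/4 + 1/4*1/2) = [3/4, 7/8)
  'b': [3/4 + 1/4*1/2, 3/4 + 1/4*3/4) = [7/8, 15/16) <- contains code 29/32
  'a': [3/4 + 1/4*3/4, 3/4 + 1/4*1/1) = [15/16, 1/1)
  emit 'b', narrow to [7/8, 15/16)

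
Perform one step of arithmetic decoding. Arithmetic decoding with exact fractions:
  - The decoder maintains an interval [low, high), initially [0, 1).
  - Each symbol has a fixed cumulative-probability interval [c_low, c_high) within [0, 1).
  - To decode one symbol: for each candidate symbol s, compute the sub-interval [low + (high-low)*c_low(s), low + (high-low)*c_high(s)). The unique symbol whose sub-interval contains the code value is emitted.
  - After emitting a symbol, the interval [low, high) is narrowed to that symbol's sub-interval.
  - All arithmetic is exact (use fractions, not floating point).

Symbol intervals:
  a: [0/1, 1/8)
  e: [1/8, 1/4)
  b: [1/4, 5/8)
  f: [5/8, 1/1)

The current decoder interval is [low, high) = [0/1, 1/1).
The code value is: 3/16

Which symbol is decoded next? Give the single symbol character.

Interval width = high − low = 1/1 − 0/1 = 1/1
Scaled code = (code − low) / width = (3/16 − 0/1) / 1/1 = 3/16
  a: [0/1, 1/8) 
  e: [1/8, 1/4) ← scaled code falls here ✓
  b: [1/4, 5/8) 
  f: [5/8, 1/1) 

Answer: e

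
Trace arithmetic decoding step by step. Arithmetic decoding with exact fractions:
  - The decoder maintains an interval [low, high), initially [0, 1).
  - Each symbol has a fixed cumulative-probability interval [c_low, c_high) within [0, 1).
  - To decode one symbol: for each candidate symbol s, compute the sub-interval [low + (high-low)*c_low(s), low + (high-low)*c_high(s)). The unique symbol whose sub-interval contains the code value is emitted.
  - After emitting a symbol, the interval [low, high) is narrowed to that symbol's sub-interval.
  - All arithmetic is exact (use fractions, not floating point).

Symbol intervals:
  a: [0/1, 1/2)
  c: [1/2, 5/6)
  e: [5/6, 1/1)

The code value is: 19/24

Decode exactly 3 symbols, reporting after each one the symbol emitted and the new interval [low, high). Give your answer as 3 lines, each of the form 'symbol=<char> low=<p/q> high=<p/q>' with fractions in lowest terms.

Step 1: interval [0/1, 1/1), width = 1/1 - 0/1 = 1/1
  'a': [0/1 + 1/1*0/1, 0/1 + 1/1*1/2) = [0/1, 1/2)
  'c': [0/1 + 1/1*1/2, 0/1 + 1/1*5/6) = [1/2, 5/6) <- contains code 19/24
  'e': [0/1 + 1/1*5/6, 0/1 + 1/1*1/1) = [5/6, 1/1)
  emit 'c', narrow to [1/2, 5/6)
Step 2: interval [1/2, 5/6), width = 5/6 - 1/2 = 1/3
  'a': [1/2 + 1/3*0/1, 1/2 + 1/3*1/2) = [1/2, 2/3)
  'c': [1/2 + 1/3*1/2, 1/2 + 1/3*5/6) = [2/3, 7/9)
  'e': [1/2 + 1/3*5/6, 1/2 + 1/3*1/1) = [7/9, 5/6) <- contains code 19/24
  emit 'e', narrow to [7/9, 5/6)
Step 3: interval [7/9, 5/6), width = 5/6 - 7/9 = 1/18
  'a': [7/9 + 1/18*0/1, 7/9 + 1/18*1/2) = [7/9, 29/36) <- contains code 19/24
  'c': [7/9 + 1/18*1/2, 7/9 + 1/18*5/6) = [29/36, 89/108)
  'e': [7/9 + 1/18*5/6, 7/9 + 1/18*1/1) = [89/108, 5/6)
  emit 'a', narrow to [7/9, 29/36)

Answer: symbol=c low=1/2 high=5/6
symbol=e low=7/9 high=5/6
symbol=a low=7/9 high=29/36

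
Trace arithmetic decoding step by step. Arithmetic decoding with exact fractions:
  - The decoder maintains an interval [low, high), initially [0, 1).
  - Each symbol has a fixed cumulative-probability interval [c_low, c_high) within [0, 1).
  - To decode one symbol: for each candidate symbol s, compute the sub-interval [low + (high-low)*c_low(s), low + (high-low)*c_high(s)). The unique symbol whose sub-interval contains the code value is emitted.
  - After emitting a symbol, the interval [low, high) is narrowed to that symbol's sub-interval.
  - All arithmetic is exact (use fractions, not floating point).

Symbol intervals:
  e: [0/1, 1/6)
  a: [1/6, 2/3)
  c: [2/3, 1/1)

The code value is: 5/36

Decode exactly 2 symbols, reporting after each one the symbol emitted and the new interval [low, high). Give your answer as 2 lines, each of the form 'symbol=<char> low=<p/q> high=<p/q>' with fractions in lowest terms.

Answer: symbol=e low=0/1 high=1/6
symbol=c low=1/9 high=1/6

Derivation:
Step 1: interval [0/1, 1/1), width = 1/1 - 0/1 = 1/1
  'e': [0/1 + 1/1*0/1, 0/1 + 1/1*1/6) = [0/1, 1/6) <- contains code 5/36
  'a': [0/1 + 1/1*1/6, 0/1 + 1/1*2/3) = [1/6, 2/3)
  'c': [0/1 + 1/1*2/3, 0/1 + 1/1*1/1) = [2/3, 1/1)
  emit 'e', narrow to [0/1, 1/6)
Step 2: interval [0/1, 1/6), width = 1/6 - 0/1 = 1/6
  'e': [0/1 + 1/6*0/1, 0/1 + 1/6*1/6) = [0/1, 1/36)
  'a': [0/1 + 1/6*1/6, 0/1 + 1/6*2/3) = [1/36, 1/9)
  'c': [0/1 + 1/6*2/3, 0/1 + 1/6*1/1) = [1/9, 1/6) <- contains code 5/36
  emit 'c', narrow to [1/9, 1/6)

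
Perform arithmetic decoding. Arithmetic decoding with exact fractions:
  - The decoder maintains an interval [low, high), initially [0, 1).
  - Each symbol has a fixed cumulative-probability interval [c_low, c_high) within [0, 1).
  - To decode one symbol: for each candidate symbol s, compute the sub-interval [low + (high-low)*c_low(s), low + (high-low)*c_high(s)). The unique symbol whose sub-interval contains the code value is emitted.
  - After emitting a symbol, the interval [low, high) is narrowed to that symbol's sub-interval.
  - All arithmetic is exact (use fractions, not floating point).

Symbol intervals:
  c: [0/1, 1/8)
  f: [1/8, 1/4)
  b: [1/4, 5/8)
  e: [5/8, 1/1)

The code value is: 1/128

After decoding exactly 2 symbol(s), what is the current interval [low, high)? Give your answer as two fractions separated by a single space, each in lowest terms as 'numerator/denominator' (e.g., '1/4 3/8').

Answer: 0/1 1/64

Derivation:
Step 1: interval [0/1, 1/1), width = 1/1 - 0/1 = 1/1
  'c': [0/1 + 1/1*0/1, 0/1 + 1/1*1/8) = [0/1, 1/8) <- contains code 1/128
  'f': [0/1 + 1/1*1/8, 0/1 + 1/1*1/4) = [1/8, 1/4)
  'b': [0/1 + 1/1*1/4, 0/1 + 1/1*5/8) = [1/4, 5/8)
  'e': [0/1 + 1/1*5/8, 0/1 + 1/1*1/1) = [5/8, 1/1)
  emit 'c', narrow to [0/1, 1/8)
Step 2: interval [0/1, 1/8), width = 1/8 - 0/1 = 1/8
  'c': [0/1 + 1/8*0/1, 0/1 + 1/8*1/8) = [0/1, 1/64) <- contains code 1/128
  'f': [0/1 + 1/8*1/8, 0/1 + 1/8*1/4) = [1/64, 1/32)
  'b': [0/1 + 1/8*1/4, 0/1 + 1/8*5/8) = [1/32, 5/64)
  'e': [0/1 + 1/8*5/8, 0/1 + 1/8*1/1) = [5/64, 1/8)
  emit 'c', narrow to [0/1, 1/64)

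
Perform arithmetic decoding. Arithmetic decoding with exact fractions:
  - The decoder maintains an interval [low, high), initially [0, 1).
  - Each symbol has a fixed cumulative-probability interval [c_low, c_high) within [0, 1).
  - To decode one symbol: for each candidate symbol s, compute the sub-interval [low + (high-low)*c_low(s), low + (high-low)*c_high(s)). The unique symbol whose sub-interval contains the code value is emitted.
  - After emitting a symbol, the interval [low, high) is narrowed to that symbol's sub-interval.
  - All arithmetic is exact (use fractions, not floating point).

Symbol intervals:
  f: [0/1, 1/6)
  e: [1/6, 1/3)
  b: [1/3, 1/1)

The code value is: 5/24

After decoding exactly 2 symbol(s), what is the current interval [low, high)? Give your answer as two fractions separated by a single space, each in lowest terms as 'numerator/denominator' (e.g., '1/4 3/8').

Answer: 7/36 2/9

Derivation:
Step 1: interval [0/1, 1/1), width = 1/1 - 0/1 = 1/1
  'f': [0/1 + 1/1*0/1, 0/1 + 1/1*1/6) = [0/1, 1/6)
  'e': [0/1 + 1/1*1/6, 0/1 + 1/1*1/3) = [1/6, 1/3) <- contains code 5/24
  'b': [0/1 + 1/1*1/3, 0/1 + 1/1*1/1) = [1/3, 1/1)
  emit 'e', narrow to [1/6, 1/3)
Step 2: interval [1/6, 1/3), width = 1/3 - 1/6 = 1/6
  'f': [1/6 + 1/6*0/1, 1/6 + 1/6*1/6) = [1/6, 7/36)
  'e': [1/6 + 1/6*1/6, 1/6 + 1/6*1/3) = [7/36, 2/9) <- contains code 5/24
  'b': [1/6 + 1/6*1/3, 1/6 + 1/6*1/1) = [2/9, 1/3)
  emit 'e', narrow to [7/36, 2/9)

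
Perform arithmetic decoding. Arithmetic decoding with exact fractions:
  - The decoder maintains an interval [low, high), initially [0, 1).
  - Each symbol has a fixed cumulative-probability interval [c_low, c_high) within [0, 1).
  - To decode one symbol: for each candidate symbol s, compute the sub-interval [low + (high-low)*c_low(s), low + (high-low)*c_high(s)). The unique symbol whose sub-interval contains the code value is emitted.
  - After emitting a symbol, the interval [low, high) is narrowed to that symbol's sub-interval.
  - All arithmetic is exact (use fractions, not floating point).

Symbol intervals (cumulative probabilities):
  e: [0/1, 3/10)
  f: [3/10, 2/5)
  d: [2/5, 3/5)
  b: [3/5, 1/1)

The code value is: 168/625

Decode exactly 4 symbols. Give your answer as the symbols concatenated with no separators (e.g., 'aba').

Answer: ebbf

Derivation:
Step 1: interval [0/1, 1/1), width = 1/1 - 0/1 = 1/1
  'e': [0/1 + 1/1*0/1, 0/1 + 1/1*3/10) = [0/1, 3/10) <- contains code 168/625
  'f': [0/1 + 1/1*3/10, 0/1 + 1/1*2/5) = [3/10, 2/5)
  'd': [0/1 + 1/1*2/5, 0/1 + 1/1*3/5) = [2/5, 3/5)
  'b': [0/1 + 1/1*3/5, 0/1 + 1/1*1/1) = [3/5, 1/1)
  emit 'e', narrow to [0/1, 3/10)
Step 2: interval [0/1, 3/10), width = 3/10 - 0/1 = 3/10
  'e': [0/1 + 3/10*0/1, 0/1 + 3/10*3/10) = [0/1, 9/100)
  'f': [0/1 + 3/10*3/10, 0/1 + 3/10*2/5) = [9/100, 3/25)
  'd': [0/1 + 3/10*2/5, 0/1 + 3/10*3/5) = [3/25, 9/50)
  'b': [0/1 + 3/10*3/5, 0/1 + 3/10*1/1) = [9/50, 3/10) <- contains code 168/625
  emit 'b', narrow to [9/50, 3/10)
Step 3: interval [9/50, 3/10), width = 3/10 - 9/50 = 3/25
  'e': [9/50 + 3/25*0/1, 9/50 + 3/25*3/10) = [9/50, 27/125)
  'f': [9/50 + 3/25*3/10, 9/50 + 3/25*2/5) = [27/125, 57/250)
  'd': [9/50 + 3/25*2/5, 9/50 + 3/25*3/5) = [57/250, 63/250)
  'b': [9/50 + 3/25*3/5, 9/50 + 3/25*1/1) = [63/250, 3/10) <- contains code 168/625
  emit 'b', narrow to [63/250, 3/10)
Step 4: interval [63/250, 3/10), width = 3/10 - 63/250 = 6/125
  'e': [63/250 + 6/125*0/1, 63/250 + 6/125*3/10) = [63/250, 333/1250)
  'f': [63/250 + 6/125*3/10, 63/250 + 6/125*2/5) = [333/1250, 339/1250) <- contains code 168/625
  'd': [63/250 + 6/125*2/5, 63/250 + 6/125*3/5) = [339/1250, 351/1250)
  'b': [63/250 + 6/125*3/5, 63/250 + 6/125*1/1) = [351/1250, 3/10)
  emit 'f', narrow to [333/1250, 339/1250)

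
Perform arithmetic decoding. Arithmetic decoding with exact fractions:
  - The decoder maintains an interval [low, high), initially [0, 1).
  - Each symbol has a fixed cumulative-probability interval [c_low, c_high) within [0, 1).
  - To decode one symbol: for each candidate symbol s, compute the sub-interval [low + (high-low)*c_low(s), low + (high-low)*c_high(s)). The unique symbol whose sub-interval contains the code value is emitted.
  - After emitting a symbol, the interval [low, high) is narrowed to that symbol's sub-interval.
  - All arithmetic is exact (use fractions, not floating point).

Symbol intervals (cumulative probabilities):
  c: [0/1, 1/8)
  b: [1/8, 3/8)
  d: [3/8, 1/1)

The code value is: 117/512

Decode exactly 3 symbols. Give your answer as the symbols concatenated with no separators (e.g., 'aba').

Answer: bdc

Derivation:
Step 1: interval [0/1, 1/1), width = 1/1 - 0/1 = 1/1
  'c': [0/1 + 1/1*0/1, 0/1 + 1/1*1/8) = [0/1, 1/8)
  'b': [0/1 + 1/1*1/8, 0/1 + 1/1*3/8) = [1/8, 3/8) <- contains code 117/512
  'd': [0/1 + 1/1*3/8, 0/1 + 1/1*1/1) = [3/8, 1/1)
  emit 'b', narrow to [1/8, 3/8)
Step 2: interval [1/8, 3/8), width = 3/8 - 1/8 = 1/4
  'c': [1/8 + 1/4*0/1, 1/8 + 1/4*1/8) = [1/8, 5/32)
  'b': [1/8 + 1/4*1/8, 1/8 + 1/4*3/8) = [5/32, 7/32)
  'd': [1/8 + 1/4*3/8, 1/8 + 1/4*1/1) = [7/32, 3/8) <- contains code 117/512
  emit 'd', narrow to [7/32, 3/8)
Step 3: interval [7/32, 3/8), width = 3/8 - 7/32 = 5/32
  'c': [7/32 + 5/32*0/1, 7/32 + 5/32*1/8) = [7/32, 61/256) <- contains code 117/512
  'b': [7/32 + 5/32*1/8, 7/32 + 5/32*3/8) = [61/256, 71/256)
  'd': [7/32 + 5/32*3/8, 7/32 + 5/32*1/1) = [71/256, 3/8)
  emit 'c', narrow to [7/32, 61/256)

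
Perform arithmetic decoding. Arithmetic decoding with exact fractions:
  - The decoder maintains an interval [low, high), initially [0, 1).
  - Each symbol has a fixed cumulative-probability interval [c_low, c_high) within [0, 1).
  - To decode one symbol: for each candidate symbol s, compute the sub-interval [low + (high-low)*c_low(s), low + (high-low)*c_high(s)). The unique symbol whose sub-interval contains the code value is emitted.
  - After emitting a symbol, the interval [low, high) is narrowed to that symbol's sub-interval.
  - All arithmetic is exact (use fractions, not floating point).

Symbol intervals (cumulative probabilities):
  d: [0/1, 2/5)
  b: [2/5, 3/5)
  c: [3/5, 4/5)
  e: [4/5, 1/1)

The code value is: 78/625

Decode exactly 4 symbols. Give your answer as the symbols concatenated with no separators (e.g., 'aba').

Step 1: interval [0/1, 1/1), width = 1/1 - 0/1 = 1/1
  'd': [0/1 + 1/1*0/1, 0/1 + 1/1*2/5) = [0/1, 2/5) <- contains code 78/625
  'b': [0/1 + 1/1*2/5, 0/1 + 1/1*3/5) = [2/5, 3/5)
  'c': [0/1 + 1/1*3/5, 0/1 + 1/1*4/5) = [3/5, 4/5)
  'e': [0/1 + 1/1*4/5, 0/1 + 1/1*1/1) = [4/5, 1/1)
  emit 'd', narrow to [0/1, 2/5)
Step 2: interval [0/1, 2/5), width = 2/5 - 0/1 = 2/5
  'd': [0/1 + 2/5*0/1, 0/1 + 2/5*2/5) = [0/1, 4/25) <- contains code 78/625
  'b': [0/1 + 2/5*2/5, 0/1 + 2/5*3/5) = [4/25, 6/25)
  'c': [0/1 + 2/5*3/5, 0/1 + 2/5*4/5) = [6/25, 8/25)
  'e': [0/1 + 2/5*4/5, 0/1 + 2/5*1/1) = [8/25, 2/5)
  emit 'd', narrow to [0/1, 4/25)
Step 3: interval [0/1, 4/25), width = 4/25 - 0/1 = 4/25
  'd': [0/1 + 4/25*0/1, 0/1 + 4/25*2/5) = [0/1, 8/125)
  'b': [0/1 + 4/25*2/5, 0/1 + 4/25*3/5) = [8/125, 12/125)
  'c': [0/1 + 4/25*3/5, 0/1 + 4/25*4/5) = [12/125, 16/125) <- contains code 78/625
  'e': [0/1 + 4/25*4/5, 0/1 + 4/25*1/1) = [16/125, 4/25)
  emit 'c', narrow to [12/125, 16/125)
Step 4: interval [12/125, 16/125), width = 16/125 - 12/125 = 4/125
  'd': [12/125 + 4/125*0/1, 12/125 + 4/125*2/5) = [12/125, 68/625)
  'b': [12/125 + 4/125*2/5, 12/125 + 4/125*3/5) = [68/625, 72/625)
  'c': [12/125 + 4/125*3/5, 12/125 + 4/125*4/5) = [72/625, 76/625)
  'e': [12/125 + 4/125*4/5, 12/125 + 4/125*1/1) = [76/625, 16/125) <- contains code 78/625
  emit 'e', narrow to [76/625, 16/125)

Answer: ddce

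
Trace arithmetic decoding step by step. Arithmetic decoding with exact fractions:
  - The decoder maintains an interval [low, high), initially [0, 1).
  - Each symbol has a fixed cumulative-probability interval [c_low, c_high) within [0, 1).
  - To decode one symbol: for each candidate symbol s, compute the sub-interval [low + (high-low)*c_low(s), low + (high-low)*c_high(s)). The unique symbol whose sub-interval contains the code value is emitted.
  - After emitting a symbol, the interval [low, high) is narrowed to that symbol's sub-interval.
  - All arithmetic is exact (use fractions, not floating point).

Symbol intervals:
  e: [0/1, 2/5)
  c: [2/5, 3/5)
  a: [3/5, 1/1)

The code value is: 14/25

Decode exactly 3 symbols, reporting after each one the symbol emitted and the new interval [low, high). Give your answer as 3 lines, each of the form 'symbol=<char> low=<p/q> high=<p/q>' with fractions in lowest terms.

Step 1: interval [0/1, 1/1), width = 1/1 - 0/1 = 1/1
  'e': [0/1 + 1/1*0/1, 0/1 + 1/1*2/5) = [0/1, 2/5)
  'c': [0/1 + 1/1*2/5, 0/1 + 1/1*3/5) = [2/5, 3/5) <- contains code 14/25
  'a': [0/1 + 1/1*3/5, 0/1 + 1/1*1/1) = [3/5, 1/1)
  emit 'c', narrow to [2/5, 3/5)
Step 2: interval [2/5, 3/5), width = 3/5 - 2/5 = 1/5
  'e': [2/5 + 1/5*0/1, 2/5 + 1/5*2/5) = [2/5, 12/25)
  'c': [2/5 + 1/5*2/5, 2/5 + 1/5*3/5) = [12/25, 13/25)
  'a': [2/5 + 1/5*3/5, 2/5 + 1/5*1/1) = [13/25, 3/5) <- contains code 14/25
  emit 'a', narrow to [13/25, 3/5)
Step 3: interval [13/25, 3/5), width = 3/5 - 13/25 = 2/25
  'e': [13/25 + 2/25*0/1, 13/25 + 2/25*2/5) = [13/25, 69/125)
  'c': [13/25 + 2/25*2/5, 13/25 + 2/25*3/5) = [69/125, 71/125) <- contains code 14/25
  'a': [13/25 + 2/25*3/5, 13/25 + 2/25*1/1) = [71/125, 3/5)
  emit 'c', narrow to [69/125, 71/125)

Answer: symbol=c low=2/5 high=3/5
symbol=a low=13/25 high=3/5
symbol=c low=69/125 high=71/125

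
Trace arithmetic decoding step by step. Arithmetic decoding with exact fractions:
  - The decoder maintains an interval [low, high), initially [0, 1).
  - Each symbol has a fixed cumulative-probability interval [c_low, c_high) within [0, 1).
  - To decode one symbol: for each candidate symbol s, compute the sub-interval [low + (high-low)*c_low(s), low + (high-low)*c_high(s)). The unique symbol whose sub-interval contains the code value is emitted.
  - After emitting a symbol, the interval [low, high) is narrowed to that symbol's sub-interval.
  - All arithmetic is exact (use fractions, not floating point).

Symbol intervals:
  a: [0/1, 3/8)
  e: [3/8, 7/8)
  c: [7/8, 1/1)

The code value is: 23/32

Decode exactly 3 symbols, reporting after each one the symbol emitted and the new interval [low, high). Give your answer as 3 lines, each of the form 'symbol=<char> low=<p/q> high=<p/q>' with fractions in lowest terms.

Step 1: interval [0/1, 1/1), width = 1/1 - 0/1 = 1/1
  'a': [0/1 + 1/1*0/1, 0/1 + 1/1*3/8) = [0/1, 3/8)
  'e': [0/1 + 1/1*3/8, 0/1 + 1/1*7/8) = [3/8, 7/8) <- contains code 23/32
  'c': [0/1 + 1/1*7/8, 0/1 + 1/1*1/1) = [7/8, 1/1)
  emit 'e', narrow to [3/8, 7/8)
Step 2: interval [3/8, 7/8), width = 7/8 - 3/8 = 1/2
  'a': [3/8 + 1/2*0/1, 3/8 + 1/2*3/8) = [3/8, 9/16)
  'e': [3/8 + 1/2*3/8, 3/8 + 1/2*7/8) = [9/16, 13/16) <- contains code 23/32
  'c': [3/8 + 1/2*7/8, 3/8 + 1/2*1/1) = [13/16, 7/8)
  emit 'e', narrow to [9/16, 13/16)
Step 3: interval [9/16, 13/16), width = 13/16 - 9/16 = 1/4
  'a': [9/16 + 1/4*0/1, 9/16 + 1/4*3/8) = [9/16, 21/32)
  'e': [9/16 + 1/4*3/8, 9/16 + 1/4*7/8) = [21/32, 25/32) <- contains code 23/32
  'c': [9/16 + 1/4*7/8, 9/16 + 1/4*1/1) = [25/32, 13/16)
  emit 'e', narrow to [21/32, 25/32)

Answer: symbol=e low=3/8 high=7/8
symbol=e low=9/16 high=13/16
symbol=e low=21/32 high=25/32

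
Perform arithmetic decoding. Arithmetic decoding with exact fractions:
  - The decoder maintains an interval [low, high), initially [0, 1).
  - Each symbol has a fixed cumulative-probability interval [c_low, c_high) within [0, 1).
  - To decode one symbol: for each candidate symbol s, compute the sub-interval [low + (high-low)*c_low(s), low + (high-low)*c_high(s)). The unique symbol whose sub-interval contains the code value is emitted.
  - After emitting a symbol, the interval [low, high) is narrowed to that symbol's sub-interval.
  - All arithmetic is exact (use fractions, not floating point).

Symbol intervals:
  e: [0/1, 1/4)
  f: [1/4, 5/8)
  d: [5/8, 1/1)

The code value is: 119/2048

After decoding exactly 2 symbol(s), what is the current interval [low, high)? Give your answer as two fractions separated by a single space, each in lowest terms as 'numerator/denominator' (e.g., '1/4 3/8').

Step 1: interval [0/1, 1/1), width = 1/1 - 0/1 = 1/1
  'e': [0/1 + 1/1*0/1, 0/1 + 1/1*1/4) = [0/1, 1/4) <- contains code 119/2048
  'f': [0/1 + 1/1*1/4, 0/1 + 1/1*5/8) = [1/4, 5/8)
  'd': [0/1 + 1/1*5/8, 0/1 + 1/1*1/1) = [5/8, 1/1)
  emit 'e', narrow to [0/1, 1/4)
Step 2: interval [0/1, 1/4), width = 1/4 - 0/1 = 1/4
  'e': [0/1 + 1/4*0/1, 0/1 + 1/4*1/4) = [0/1, 1/16) <- contains code 119/2048
  'f': [0/1 + 1/4*1/4, 0/1 + 1/4*5/8) = [1/16, 5/32)
  'd': [0/1 + 1/4*5/8, 0/1 + 1/4*1/1) = [5/32, 1/4)
  emit 'e', narrow to [0/1, 1/16)

Answer: 0/1 1/16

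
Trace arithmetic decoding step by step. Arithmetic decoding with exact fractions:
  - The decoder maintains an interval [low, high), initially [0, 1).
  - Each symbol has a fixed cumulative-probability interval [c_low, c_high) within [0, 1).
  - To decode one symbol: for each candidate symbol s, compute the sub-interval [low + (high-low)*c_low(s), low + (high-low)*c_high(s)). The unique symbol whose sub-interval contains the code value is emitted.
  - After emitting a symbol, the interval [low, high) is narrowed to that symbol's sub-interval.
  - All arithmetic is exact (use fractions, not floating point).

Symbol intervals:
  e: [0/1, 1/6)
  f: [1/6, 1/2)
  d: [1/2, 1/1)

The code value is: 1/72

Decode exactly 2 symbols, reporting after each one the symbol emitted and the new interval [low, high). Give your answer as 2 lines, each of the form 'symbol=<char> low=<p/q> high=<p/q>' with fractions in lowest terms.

Step 1: interval [0/1, 1/1), width = 1/1 - 0/1 = 1/1
  'e': [0/1 + 1/1*0/1, 0/1 + 1/1*1/6) = [0/1, 1/6) <- contains code 1/72
  'f': [0/1 + 1/1*1/6, 0/1 + 1/1*1/2) = [1/6, 1/2)
  'd': [0/1 + 1/1*1/2, 0/1 + 1/1*1/1) = [1/2, 1/1)
  emit 'e', narrow to [0/1, 1/6)
Step 2: interval [0/1, 1/6), width = 1/6 - 0/1 = 1/6
  'e': [0/1 + 1/6*0/1, 0/1 + 1/6*1/6) = [0/1, 1/36) <- contains code 1/72
  'f': [0/1 + 1/6*1/6, 0/1 + 1/6*1/2) = [1/36, 1/12)
  'd': [0/1 + 1/6*1/2, 0/1 + 1/6*1/1) = [1/12, 1/6)
  emit 'e', narrow to [0/1, 1/36)

Answer: symbol=e low=0/1 high=1/6
symbol=e low=0/1 high=1/36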